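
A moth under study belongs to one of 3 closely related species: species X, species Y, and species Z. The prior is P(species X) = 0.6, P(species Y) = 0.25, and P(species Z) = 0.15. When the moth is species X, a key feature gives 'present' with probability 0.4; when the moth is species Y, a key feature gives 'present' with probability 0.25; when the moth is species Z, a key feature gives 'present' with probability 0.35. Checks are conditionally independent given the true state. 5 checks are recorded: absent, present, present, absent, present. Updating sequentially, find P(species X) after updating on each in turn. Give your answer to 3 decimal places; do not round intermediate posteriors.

After 'absent': normaliser = 0.6·0.6000 + 0.75·0.2500 + 0.65·0.1500; P(species X) ≈ 0.5581, P(species Y) ≈ 0.2907, P(species Z) ≈ 0.1512
After 'present': normaliser = 0.4·0.5581 + 0.25·0.2907 + 0.35·0.1512; P(species X) ≈ 0.6400, P(species Y) ≈ 0.2083, P(species Z) ≈ 0.1517
After 'present': normaliser = 0.4·0.6400 + 0.25·0.2083 + 0.35·0.1517; P(species X) ≈ 0.7088, P(species Y) ≈ 0.1442, P(species Z) ≈ 0.1470
After 'absent': normaliser = 0.6·0.7088 + 0.75·0.1442 + 0.65·0.1470; P(species X) ≈ 0.6762, P(species Y) ≈ 0.1720, P(species Z) ≈ 0.1519
After 'present': normaliser = 0.4·0.6762 + 0.25·0.1720 + 0.35·0.1519; P(species X) ≈ 0.7377, P(species Y) ≈ 0.1173, P(species Z) ≈ 0.1450

0.738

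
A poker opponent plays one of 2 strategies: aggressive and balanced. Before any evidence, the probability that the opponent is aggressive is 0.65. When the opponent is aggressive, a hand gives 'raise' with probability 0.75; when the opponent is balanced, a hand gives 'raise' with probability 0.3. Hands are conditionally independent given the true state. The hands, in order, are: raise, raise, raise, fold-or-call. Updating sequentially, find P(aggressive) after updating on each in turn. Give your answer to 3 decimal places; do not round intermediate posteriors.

Apply Bayes' rule sequentially, carrying P(aggressive) forward.
After 'raise': P(aggressive) = 0.75·0.6500 / (0.75·0.6500 + 0.3·0.3500) ≈ 0.8228
After 'raise': P(aggressive) = 0.75·0.8228 / (0.75·0.8228 + 0.3·0.1772) ≈ 0.9207
After 'raise': P(aggressive) = 0.75·0.9207 / (0.75·0.9207 + 0.3·0.0793) ≈ 0.9667
After 'fold-or-call': P(aggressive) = 0.25·0.9667 / (0.25·0.9667 + 0.7·0.0333) ≈ 0.9120

0.912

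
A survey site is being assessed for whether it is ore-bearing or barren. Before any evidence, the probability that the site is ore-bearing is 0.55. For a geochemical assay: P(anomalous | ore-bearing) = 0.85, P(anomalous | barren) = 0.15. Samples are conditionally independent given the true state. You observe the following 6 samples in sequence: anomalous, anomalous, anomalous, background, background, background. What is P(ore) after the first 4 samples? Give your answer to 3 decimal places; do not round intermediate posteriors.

0.975

After 'anomalous': P(ore) = 0.85·0.5500 / (0.85·0.5500 + 0.15·0.4500) ≈ 0.8738
After 'anomalous': P(ore) = 0.85·0.8738 / (0.85·0.8738 + 0.15·0.1262) ≈ 0.9752
After 'anomalous': P(ore) = 0.85·0.9752 / (0.85·0.9752 + 0.15·0.0248) ≈ 0.9955
After 'background': P(ore) = 0.15·0.9955 / (0.15·0.9955 + 0.85·0.0045) ≈ 0.9752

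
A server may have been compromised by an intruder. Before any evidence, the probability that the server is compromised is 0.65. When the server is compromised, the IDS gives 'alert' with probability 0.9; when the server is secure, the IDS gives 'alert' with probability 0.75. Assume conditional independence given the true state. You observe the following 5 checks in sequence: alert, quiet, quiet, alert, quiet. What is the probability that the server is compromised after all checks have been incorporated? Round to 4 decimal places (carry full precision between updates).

After 'alert': P(compromised) = 0.9·0.6500 / (0.9·0.6500 + 0.75·0.3500) ≈ 0.6903
After 'quiet': P(compromised) = 0.1·0.6903 / (0.1·0.6903 + 0.25·0.3097) ≈ 0.4713
After 'quiet': P(compromised) = 0.1·0.4713 / (0.1·0.4713 + 0.25·0.5287) ≈ 0.2628
After 'alert': P(compromised) = 0.9·0.2628 / (0.9·0.2628 + 0.75·0.7372) ≈ 0.2997
After 'quiet': P(compromised) = 0.1·0.2997 / (0.1·0.2997 + 0.25·0.7003) ≈ 0.1461

0.1461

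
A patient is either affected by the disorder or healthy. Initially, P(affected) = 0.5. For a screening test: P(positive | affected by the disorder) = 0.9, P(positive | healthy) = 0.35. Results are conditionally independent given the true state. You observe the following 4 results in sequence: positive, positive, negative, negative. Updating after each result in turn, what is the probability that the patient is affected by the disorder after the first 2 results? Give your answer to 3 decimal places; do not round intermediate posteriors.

After 'positive': P(affected) = 0.9·0.5000 / (0.9·0.5000 + 0.35·0.5000) ≈ 0.7200
After 'positive': P(affected) = 0.9·0.7200 / (0.9·0.7200 + 0.35·0.2800) ≈ 0.8686

0.869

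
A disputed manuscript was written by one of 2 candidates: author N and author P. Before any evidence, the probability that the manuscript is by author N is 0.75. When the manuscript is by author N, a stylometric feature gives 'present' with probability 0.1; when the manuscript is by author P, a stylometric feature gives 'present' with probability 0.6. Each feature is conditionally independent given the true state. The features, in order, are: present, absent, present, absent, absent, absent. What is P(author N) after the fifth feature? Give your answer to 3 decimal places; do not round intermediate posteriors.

After 'present': P(author N) = 0.1·0.7500 / (0.1·0.7500 + 0.6·0.2500) ≈ 0.3333
After 'absent': P(author N) = 0.9·0.3333 / (0.9·0.3333 + 0.4·0.6667) ≈ 0.5294
After 'present': P(author N) = 0.1·0.5294 / (0.1·0.5294 + 0.6·0.4706) ≈ 0.1579
After 'absent': P(author N) = 0.9·0.1579 / (0.9·0.1579 + 0.4·0.8421) ≈ 0.2967
After 'absent': P(author N) = 0.9·0.2967 / (0.9·0.2967 + 0.4·0.7033) ≈ 0.4870

0.487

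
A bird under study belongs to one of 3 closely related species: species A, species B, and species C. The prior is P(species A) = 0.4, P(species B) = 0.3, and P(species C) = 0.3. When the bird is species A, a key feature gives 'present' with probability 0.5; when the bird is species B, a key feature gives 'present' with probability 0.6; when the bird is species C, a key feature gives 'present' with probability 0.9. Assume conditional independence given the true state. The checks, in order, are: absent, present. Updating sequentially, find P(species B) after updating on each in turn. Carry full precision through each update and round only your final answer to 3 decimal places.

Apply Bayes' rule sequentially, carrying P(species B) forward.
After 'absent': normaliser = 0.5·0.4000 + 0.4·0.3000 + 0.1·0.3000; P(species A) ≈ 0.5714, P(species B) ≈ 0.3429, P(species C) ≈ 0.0857
After 'present': normaliser = 0.5·0.5714 + 0.6·0.3429 + 0.9·0.0857; P(species A) ≈ 0.5025, P(species B) ≈ 0.3618, P(species C) ≈ 0.1357

0.362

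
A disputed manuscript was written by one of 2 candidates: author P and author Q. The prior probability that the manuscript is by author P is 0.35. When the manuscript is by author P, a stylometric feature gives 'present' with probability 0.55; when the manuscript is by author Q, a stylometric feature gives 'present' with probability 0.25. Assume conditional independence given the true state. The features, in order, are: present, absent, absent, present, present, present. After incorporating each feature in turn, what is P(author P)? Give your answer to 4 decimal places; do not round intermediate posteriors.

After 'present': P(author P) = 0.55·0.3500 / (0.55·0.3500 + 0.25·0.6500) ≈ 0.5423
After 'absent': P(author P) = 0.45·0.5423 / (0.45·0.5423 + 0.75·0.4577) ≈ 0.4155
After 'absent': P(author P) = 0.45·0.4155 / (0.45·0.4155 + 0.75·0.5845) ≈ 0.2990
After 'present': P(author P) = 0.55·0.2990 / (0.55·0.2990 + 0.25·0.7010) ≈ 0.4841
After 'present': P(author P) = 0.55·0.4841 / (0.55·0.4841 + 0.25·0.5159) ≈ 0.6736
After 'present': P(author P) = 0.55·0.6736 / (0.55·0.6736 + 0.25·0.3264) ≈ 0.8195

0.8195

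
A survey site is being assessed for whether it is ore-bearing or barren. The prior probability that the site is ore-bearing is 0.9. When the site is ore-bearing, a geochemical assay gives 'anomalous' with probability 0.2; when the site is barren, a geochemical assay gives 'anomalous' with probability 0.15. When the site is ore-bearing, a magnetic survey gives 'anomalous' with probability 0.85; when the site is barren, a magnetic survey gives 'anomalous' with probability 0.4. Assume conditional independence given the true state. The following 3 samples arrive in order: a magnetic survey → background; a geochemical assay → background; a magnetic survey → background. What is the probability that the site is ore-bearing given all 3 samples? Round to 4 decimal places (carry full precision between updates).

0.3462

After a magnetic survey='background': P(ore) = 0.15·0.9000 / (0.15·0.9000 + 0.6·0.1000) ≈ 0.6923
After a geochemical assay='background': P(ore) = 0.8·0.6923 / (0.8·0.6923 + 0.85·0.3077) ≈ 0.6792
After a magnetic survey='background': P(ore) = 0.15·0.6792 / (0.15·0.6792 + 0.6·0.3208) ≈ 0.3462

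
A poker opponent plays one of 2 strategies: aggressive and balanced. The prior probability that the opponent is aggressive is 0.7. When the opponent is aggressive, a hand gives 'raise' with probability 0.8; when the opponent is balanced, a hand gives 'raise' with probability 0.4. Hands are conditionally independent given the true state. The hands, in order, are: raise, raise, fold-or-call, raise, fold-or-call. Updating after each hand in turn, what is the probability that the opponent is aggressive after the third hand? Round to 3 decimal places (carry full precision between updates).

0.757

After 'raise': P(aggressive) = 0.8·0.7000 / (0.8·0.7000 + 0.4·0.3000) ≈ 0.8235
After 'raise': P(aggressive) = 0.8·0.8235 / (0.8·0.8235 + 0.4·0.1765) ≈ 0.9032
After 'fold-or-call': P(aggressive) = 0.2·0.9032 / (0.2·0.9032 + 0.6·0.0968) ≈ 0.7568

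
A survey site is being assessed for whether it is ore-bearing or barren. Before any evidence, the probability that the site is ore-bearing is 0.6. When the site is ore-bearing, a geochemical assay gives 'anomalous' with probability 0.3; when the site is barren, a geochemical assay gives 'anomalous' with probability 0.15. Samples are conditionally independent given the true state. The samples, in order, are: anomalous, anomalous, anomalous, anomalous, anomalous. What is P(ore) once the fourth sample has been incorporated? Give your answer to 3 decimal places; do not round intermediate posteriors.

0.960

After 'anomalous': P(ore) = 0.3·0.6000 / (0.3·0.6000 + 0.15·0.4000) ≈ 0.7500
After 'anomalous': P(ore) = 0.3·0.7500 / (0.3·0.7500 + 0.15·0.2500) ≈ 0.8571
After 'anomalous': P(ore) = 0.3·0.8571 / (0.3·0.8571 + 0.15·0.1429) ≈ 0.9231
After 'anomalous': P(ore) = 0.3·0.9231 / (0.3·0.9231 + 0.15·0.0769) ≈ 0.9600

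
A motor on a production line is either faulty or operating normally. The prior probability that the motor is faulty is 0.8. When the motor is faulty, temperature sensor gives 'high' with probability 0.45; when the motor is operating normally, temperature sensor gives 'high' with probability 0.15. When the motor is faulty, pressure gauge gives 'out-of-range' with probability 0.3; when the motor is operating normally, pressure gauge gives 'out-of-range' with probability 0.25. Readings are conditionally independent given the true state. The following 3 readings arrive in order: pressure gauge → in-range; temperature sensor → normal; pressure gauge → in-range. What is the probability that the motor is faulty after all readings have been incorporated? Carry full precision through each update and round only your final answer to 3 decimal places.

0.693

Apply Bayes' rule sequentially, carrying P(faulty) forward.
After pressure gauge='in-range': P(faulty) = 0.7·0.8000 / (0.7·0.8000 + 0.75·0.2000) ≈ 0.7887
After temperature sensor='normal': P(faulty) = 0.55·0.7887 / (0.55·0.7887 + 0.85·0.2113) ≈ 0.7072
After pressure gauge='in-range': P(faulty) = 0.7·0.7072 / (0.7·0.7072 + 0.75·0.2928) ≈ 0.6927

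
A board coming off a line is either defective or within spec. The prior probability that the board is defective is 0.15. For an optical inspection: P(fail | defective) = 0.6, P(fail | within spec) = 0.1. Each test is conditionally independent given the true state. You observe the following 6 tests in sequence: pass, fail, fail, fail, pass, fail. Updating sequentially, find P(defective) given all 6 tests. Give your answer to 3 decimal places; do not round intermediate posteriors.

After 'pass': P(defective) = 0.4·0.1500 / (0.4·0.1500 + 0.9·0.8500) ≈ 0.0727
After 'fail': P(defective) = 0.6·0.0727 / (0.6·0.0727 + 0.1·0.9273) ≈ 0.3200
After 'fail': P(defective) = 0.6·0.3200 / (0.6·0.3200 + 0.1·0.6800) ≈ 0.7385
After 'fail': P(defective) = 0.6·0.7385 / (0.6·0.7385 + 0.1·0.2615) ≈ 0.9443
After 'pass': P(defective) = 0.4·0.9443 / (0.4·0.9443 + 0.9·0.0557) ≈ 0.8828
After 'fail': P(defective) = 0.6·0.8828 / (0.6·0.8828 + 0.1·0.1172) ≈ 0.9783

0.978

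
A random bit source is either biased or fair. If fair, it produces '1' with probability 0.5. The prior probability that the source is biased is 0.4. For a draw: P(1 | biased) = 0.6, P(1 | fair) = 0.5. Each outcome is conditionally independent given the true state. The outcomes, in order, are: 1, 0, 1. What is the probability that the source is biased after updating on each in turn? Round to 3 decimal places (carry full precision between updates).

0.434

After '1': P(biased) = 0.6·0.4000 / (0.6·0.4000 + 0.5·0.6000) ≈ 0.4444
After '0': P(biased) = 0.4·0.4444 / (0.4·0.4444 + 0.5·0.5556) ≈ 0.3902
After '1': P(biased) = 0.6·0.3902 / (0.6·0.3902 + 0.5·0.6098) ≈ 0.4344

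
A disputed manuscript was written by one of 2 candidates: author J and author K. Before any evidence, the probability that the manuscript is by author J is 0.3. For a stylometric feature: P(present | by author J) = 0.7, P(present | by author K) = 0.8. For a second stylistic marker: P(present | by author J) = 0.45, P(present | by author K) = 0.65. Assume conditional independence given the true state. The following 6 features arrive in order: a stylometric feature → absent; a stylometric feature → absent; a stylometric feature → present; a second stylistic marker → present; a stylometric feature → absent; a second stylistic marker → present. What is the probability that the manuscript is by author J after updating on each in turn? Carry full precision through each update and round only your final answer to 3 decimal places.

0.378

After a stylometric feature='absent': P(author J) = 0.3·0.3000 / (0.3·0.3000 + 0.2·0.7000) ≈ 0.3913
After a stylometric feature='absent': P(author J) = 0.3·0.3913 / (0.3·0.3913 + 0.2·0.6087) ≈ 0.4909
After a stylometric feature='present': P(author J) = 0.7·0.4909 / (0.7·0.4909 + 0.8·0.5091) ≈ 0.4576
After a second stylistic marker='present': P(author J) = 0.45·0.4576 / (0.45·0.4576 + 0.65·0.5424) ≈ 0.3687
After a stylometric feature='absent': P(author J) = 0.3·0.3687 / (0.3·0.3687 + 0.2·0.6313) ≈ 0.4670
After a second stylistic marker='present': P(author J) = 0.45·0.4670 / (0.45·0.4670 + 0.65·0.5330) ≈ 0.3776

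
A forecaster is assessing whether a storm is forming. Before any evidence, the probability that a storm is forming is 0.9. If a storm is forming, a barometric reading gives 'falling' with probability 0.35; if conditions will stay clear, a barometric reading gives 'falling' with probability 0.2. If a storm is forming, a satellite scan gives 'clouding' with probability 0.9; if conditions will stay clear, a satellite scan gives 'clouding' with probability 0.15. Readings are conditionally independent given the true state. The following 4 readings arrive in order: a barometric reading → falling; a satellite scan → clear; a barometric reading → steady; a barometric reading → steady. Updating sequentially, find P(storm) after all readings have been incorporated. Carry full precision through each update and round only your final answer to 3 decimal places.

After a barometric reading='falling': P(storm) = 0.35·0.9000 / (0.35·0.9000 + 0.2·0.1000) ≈ 0.9403
After a satellite scan='clear': P(storm) = 0.1·0.9403 / (0.1·0.9403 + 0.85·0.0597) ≈ 0.6495
After a barometric reading='steady': P(storm) = 0.65·0.6495 / (0.65·0.6495 + 0.8·0.3505) ≈ 0.6009
After a barometric reading='steady': P(storm) = 0.65·0.6009 / (0.65·0.6009 + 0.8·0.3991) ≈ 0.5502

0.550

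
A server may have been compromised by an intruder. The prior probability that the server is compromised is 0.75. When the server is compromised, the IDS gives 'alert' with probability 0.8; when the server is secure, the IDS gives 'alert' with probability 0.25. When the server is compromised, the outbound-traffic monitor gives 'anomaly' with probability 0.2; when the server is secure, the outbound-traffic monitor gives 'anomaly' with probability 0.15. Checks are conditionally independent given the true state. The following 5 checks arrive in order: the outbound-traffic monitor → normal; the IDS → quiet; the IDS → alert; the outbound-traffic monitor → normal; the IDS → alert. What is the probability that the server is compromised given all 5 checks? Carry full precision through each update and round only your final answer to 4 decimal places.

0.8789

Apply Bayes' rule sequentially, carrying P(compromised) forward.
After the outbound-traffic monitor='normal': P(compromised) = 0.8·0.7500 / (0.8·0.7500 + 0.85·0.2500) ≈ 0.7385
After the IDS='quiet': P(compromised) = 0.2·0.7385 / (0.2·0.7385 + 0.75·0.2615) ≈ 0.4295
After the IDS='alert': P(compromised) = 0.8·0.4295 / (0.8·0.4295 + 0.25·0.5705) ≈ 0.7067
After the outbound-traffic monitor='normal': P(compromised) = 0.8·0.7067 / (0.8·0.7067 + 0.85·0.2933) ≈ 0.6940
After the IDS='alert': P(compromised) = 0.8·0.6940 / (0.8·0.6940 + 0.25·0.3060) ≈ 0.8789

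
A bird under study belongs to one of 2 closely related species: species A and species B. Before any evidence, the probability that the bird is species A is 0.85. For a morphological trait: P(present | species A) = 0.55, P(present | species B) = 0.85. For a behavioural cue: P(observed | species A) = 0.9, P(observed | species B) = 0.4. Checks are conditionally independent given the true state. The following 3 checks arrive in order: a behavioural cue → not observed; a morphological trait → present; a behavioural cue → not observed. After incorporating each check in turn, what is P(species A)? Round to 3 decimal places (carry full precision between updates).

0.092

Apply Bayes' rule sequentially, carrying P(species A) forward.
After a behavioural cue='not observed': P(species A) = 0.1·0.8500 / (0.1·0.8500 + 0.6·0.1500) ≈ 0.4857
After a morphological trait='present': P(species A) = 0.55·0.4857 / (0.55·0.4857 + 0.85·0.5143) ≈ 0.3793
After a behavioural cue='not observed': P(species A) = 0.1·0.3793 / (0.1·0.3793 + 0.6·0.6207) ≈ 0.0924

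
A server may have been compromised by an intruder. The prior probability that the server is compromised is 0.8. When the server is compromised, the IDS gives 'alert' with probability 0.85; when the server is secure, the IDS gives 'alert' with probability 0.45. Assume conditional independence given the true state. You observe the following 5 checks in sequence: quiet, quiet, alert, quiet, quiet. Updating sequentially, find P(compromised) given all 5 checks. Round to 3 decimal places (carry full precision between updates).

After 'quiet': P(compromised) = 0.15·0.8000 / (0.15·0.8000 + 0.55·0.2000) ≈ 0.5217
After 'quiet': P(compromised) = 0.15·0.5217 / (0.15·0.5217 + 0.55·0.4783) ≈ 0.2293
After 'alert': P(compromised) = 0.85·0.2293 / (0.85·0.2293 + 0.45·0.7707) ≈ 0.3598
After 'quiet': P(compromised) = 0.15·0.3598 / (0.15·0.3598 + 0.55·0.6402) ≈ 0.1329
After 'quiet': P(compromised) = 0.15·0.1329 / (0.15·0.1329 + 0.55·0.8671) ≈ 0.0401

0.040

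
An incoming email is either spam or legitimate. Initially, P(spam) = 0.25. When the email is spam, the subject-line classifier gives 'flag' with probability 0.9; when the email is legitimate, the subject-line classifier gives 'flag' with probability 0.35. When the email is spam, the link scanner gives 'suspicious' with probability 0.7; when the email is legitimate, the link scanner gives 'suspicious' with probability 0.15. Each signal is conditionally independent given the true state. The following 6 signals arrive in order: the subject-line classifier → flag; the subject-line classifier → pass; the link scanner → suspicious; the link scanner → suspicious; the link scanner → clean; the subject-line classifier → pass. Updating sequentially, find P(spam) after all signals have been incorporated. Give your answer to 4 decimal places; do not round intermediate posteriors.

0.1349

After the subject-line classifier='flag': P(spam) = 0.9·0.2500 / (0.9·0.2500 + 0.35·0.7500) ≈ 0.4615
After the subject-line classifier='pass': P(spam) = 0.1·0.4615 / (0.1·0.4615 + 0.65·0.5385) ≈ 0.1165
After the link scanner='suspicious': P(spam) = 0.7·0.1165 / (0.7·0.1165 + 0.15·0.8835) ≈ 0.3810
After the link scanner='suspicious': P(spam) = 0.7·0.3810 / (0.7·0.3810 + 0.15·0.6190) ≈ 0.7417
After the link scanner='clean': P(spam) = 0.3·0.7417 / (0.3·0.7417 + 0.85·0.2583) ≈ 0.5034
After the subject-line classifier='pass': P(spam) = 0.1·0.5034 / (0.1·0.5034 + 0.65·0.4966) ≈ 0.1349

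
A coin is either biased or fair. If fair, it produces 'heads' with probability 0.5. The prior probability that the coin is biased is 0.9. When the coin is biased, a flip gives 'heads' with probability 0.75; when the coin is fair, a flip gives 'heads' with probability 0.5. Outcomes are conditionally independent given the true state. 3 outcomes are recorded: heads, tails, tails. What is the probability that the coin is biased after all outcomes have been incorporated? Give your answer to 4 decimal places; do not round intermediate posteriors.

0.7714

Each posterior becomes the prior for the next update.
After 'heads': P(biased) = 0.75·0.9000 / (0.75·0.9000 + 0.5·0.1000) ≈ 0.9310
After 'tails': P(biased) = 0.25·0.9310 / (0.25·0.9310 + 0.5·0.0690) ≈ 0.8710
After 'tails': P(biased) = 0.25·0.8710 / (0.25·0.8710 + 0.5·0.1290) ≈ 0.7714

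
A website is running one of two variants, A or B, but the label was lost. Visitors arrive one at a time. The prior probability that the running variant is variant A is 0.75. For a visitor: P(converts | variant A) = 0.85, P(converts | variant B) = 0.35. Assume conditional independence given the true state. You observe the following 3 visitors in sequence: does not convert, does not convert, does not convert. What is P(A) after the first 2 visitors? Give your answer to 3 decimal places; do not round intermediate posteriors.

0.138

After 'does not convert': P(A) = 0.15·0.7500 / (0.15·0.7500 + 0.65·0.2500) ≈ 0.4091
After 'does not convert': P(A) = 0.15·0.4091 / (0.15·0.4091 + 0.65·0.5909) ≈ 0.1378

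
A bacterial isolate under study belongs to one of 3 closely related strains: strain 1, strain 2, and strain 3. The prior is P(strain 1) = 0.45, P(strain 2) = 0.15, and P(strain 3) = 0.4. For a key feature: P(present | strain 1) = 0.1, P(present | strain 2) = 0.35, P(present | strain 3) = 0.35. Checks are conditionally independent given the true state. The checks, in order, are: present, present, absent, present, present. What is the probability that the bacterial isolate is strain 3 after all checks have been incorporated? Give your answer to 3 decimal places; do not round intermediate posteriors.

After 'present': normaliser = 0.1·0.4500 + 0.35·0.1500 + 0.35·0.4000; P(strain 1) ≈ 0.1895, P(strain 2) ≈ 0.2211, P(strain 3) ≈ 0.5895
After 'present': normaliser = 0.1·0.1895 + 0.35·0.2211 + 0.35·0.5895; P(strain 1) ≈ 0.0626, P(strain 2) ≈ 0.2557, P(strain 3) ≈ 0.6817
After 'absent': normaliser = 0.9·0.0626 + 0.65·0.2557 + 0.65·0.6817; P(strain 1) ≈ 0.0847, P(strain 2) ≈ 0.2496, P(strain 3) ≈ 0.6657
After 'present': normaliser = 0.1·0.0847 + 0.35·0.2496 + 0.35·0.6657; P(strain 1) ≈ 0.0257, P(strain 2) ≈ 0.2657, P(strain 3) ≈ 0.7086
After 'present': normaliser = 0.1·0.0257 + 0.35·0.2657 + 0.35·0.7086; P(strain 1) ≈ 0.0075, P(strain 2) ≈ 0.2707, P(strain 3) ≈ 0.7218

0.722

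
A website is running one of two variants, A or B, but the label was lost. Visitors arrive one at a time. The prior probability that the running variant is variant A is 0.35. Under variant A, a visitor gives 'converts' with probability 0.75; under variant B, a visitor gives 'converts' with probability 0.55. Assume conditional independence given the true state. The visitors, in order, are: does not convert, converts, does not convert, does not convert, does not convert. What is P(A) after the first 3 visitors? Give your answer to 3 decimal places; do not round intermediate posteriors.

0.185

After 'does not convert': P(A) = 0.25·0.3500 / (0.25·0.3500 + 0.45·0.6500) ≈ 0.2303
After 'converts': P(A) = 0.75·0.2303 / (0.75·0.2303 + 0.55·0.7697) ≈ 0.2897
After 'does not convert': P(A) = 0.25·0.2897 / (0.25·0.2897 + 0.45·0.7103) ≈ 0.1848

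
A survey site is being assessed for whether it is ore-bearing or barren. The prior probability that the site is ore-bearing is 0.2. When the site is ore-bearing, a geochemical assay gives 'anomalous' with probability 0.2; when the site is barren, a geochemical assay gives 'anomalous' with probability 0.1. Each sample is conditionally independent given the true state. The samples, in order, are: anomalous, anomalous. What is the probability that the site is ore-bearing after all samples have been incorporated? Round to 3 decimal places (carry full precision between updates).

After 'anomalous': P(ore) = 0.2·0.2000 / (0.2·0.2000 + 0.1·0.8000) ≈ 0.3333
After 'anomalous': P(ore) = 0.2·0.3333 / (0.2·0.3333 + 0.1·0.6667) ≈ 0.5000

0.500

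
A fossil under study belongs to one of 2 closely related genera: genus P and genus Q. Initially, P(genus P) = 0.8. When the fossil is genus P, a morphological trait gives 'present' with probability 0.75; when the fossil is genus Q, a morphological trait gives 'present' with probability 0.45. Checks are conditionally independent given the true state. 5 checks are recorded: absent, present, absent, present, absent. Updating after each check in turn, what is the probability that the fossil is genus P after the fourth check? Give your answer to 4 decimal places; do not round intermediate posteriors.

After 'absent': P(genus P) = 0.25·0.8000 / (0.25·0.8000 + 0.55·0.2000) ≈ 0.6452
After 'present': P(genus P) = 0.75·0.6452 / (0.75·0.6452 + 0.45·0.3548) ≈ 0.7519
After 'absent': P(genus P) = 0.25·0.7519 / (0.25·0.7519 + 0.55·0.2481) ≈ 0.5794
After 'present': P(genus P) = 0.75·0.5794 / (0.75·0.5794 + 0.45·0.4206) ≈ 0.6966

0.6966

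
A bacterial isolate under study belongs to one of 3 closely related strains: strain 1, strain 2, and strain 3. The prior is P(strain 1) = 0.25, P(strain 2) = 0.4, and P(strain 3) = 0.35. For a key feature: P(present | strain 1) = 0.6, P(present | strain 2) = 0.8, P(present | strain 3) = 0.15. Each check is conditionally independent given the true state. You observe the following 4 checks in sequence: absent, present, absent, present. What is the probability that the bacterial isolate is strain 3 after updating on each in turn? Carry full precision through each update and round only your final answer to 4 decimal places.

After 'absent': normaliser = 0.4·0.2500 + 0.2·0.4000 + 0.85·0.3500; P(strain 1) ≈ 0.2094, P(strain 2) ≈ 0.1675, P(strain 3) ≈ 0.6230
After 'present': normaliser = 0.6·0.2094 + 0.8·0.1675 + 0.15·0.6230; P(strain 1) ≈ 0.3558, P(strain 2) ≈ 0.3795, P(strain 3) ≈ 0.2646
After 'absent': normaliser = 0.4·0.3558 + 0.2·0.3795 + 0.85·0.2646; P(strain 1) ≈ 0.3212, P(strain 2) ≈ 0.1713, P(strain 3) ≈ 0.5076
After 'present': normaliser = 0.6·0.3212 + 0.8·0.1713 + 0.15·0.5076; P(strain 1) ≈ 0.4748, P(strain 2) ≈ 0.3376, P(strain 3) ≈ 0.1876

0.1876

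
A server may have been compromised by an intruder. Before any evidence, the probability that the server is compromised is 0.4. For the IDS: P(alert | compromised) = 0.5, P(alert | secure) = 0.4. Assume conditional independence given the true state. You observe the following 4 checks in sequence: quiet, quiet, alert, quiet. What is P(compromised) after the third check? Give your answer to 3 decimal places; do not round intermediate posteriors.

After 'quiet': P(compromised) = 0.5·0.4000 / (0.5·0.4000 + 0.6·0.6000) ≈ 0.3571
After 'quiet': P(compromised) = 0.5·0.3571 / (0.5·0.3571 + 0.6·0.6429) ≈ 0.3165
After 'alert': P(compromised) = 0.5·0.3165 / (0.5·0.3165 + 0.4·0.6835) ≈ 0.3666

0.367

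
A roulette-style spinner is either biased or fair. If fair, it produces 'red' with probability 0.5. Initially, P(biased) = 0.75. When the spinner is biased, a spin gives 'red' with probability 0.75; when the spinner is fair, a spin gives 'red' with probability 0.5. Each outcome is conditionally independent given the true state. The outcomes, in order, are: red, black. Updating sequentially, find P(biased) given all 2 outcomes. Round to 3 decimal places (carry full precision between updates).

After 'red': P(biased) = 0.75·0.7500 / (0.75·0.7500 + 0.5·0.2500) ≈ 0.8182
After 'black': P(biased) = 0.25·0.8182 / (0.25·0.8182 + 0.5·0.1818) ≈ 0.6923

0.692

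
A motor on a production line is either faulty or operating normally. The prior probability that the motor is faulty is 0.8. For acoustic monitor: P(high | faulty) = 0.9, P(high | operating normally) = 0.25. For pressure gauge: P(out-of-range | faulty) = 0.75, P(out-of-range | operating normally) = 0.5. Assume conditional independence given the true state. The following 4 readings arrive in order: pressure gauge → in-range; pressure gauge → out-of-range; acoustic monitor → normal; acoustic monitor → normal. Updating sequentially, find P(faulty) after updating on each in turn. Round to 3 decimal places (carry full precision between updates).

0.051

After pressure gauge='in-range': P(faulty) = 0.25·0.8000 / (0.25·0.8000 + 0.5·0.2000) ≈ 0.6667
After pressure gauge='out-of-range': P(faulty) = 0.75·0.6667 / (0.75·0.6667 + 0.5·0.3333) ≈ 0.7500
After acoustic monitor='normal': P(faulty) = 0.1·0.7500 / (0.1·0.7500 + 0.75·0.2500) ≈ 0.2857
After acoustic monitor='normal': P(faulty) = 0.1·0.2857 / (0.1·0.2857 + 0.75·0.7143) ≈ 0.0506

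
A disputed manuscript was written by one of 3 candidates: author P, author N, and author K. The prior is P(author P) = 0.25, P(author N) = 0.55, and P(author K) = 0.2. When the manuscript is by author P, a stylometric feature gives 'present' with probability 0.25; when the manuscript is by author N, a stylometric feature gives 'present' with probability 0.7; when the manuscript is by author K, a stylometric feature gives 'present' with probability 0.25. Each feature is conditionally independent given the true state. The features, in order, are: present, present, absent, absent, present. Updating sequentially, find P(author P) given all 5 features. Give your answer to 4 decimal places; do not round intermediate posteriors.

0.1050

After 'present': normaliser = 0.25·0.2500 + 0.7·0.5500 + 0.25·0.2000; P(author P) ≈ 0.1256, P(author N) ≈ 0.7739, P(author K) ≈ 0.1005
After 'present': normaliser = 0.25·0.1256 + 0.7·0.7739 + 0.25·0.1005; P(author P) ≈ 0.0525, P(author N) ≈ 0.9055, P(author K) ≈ 0.0420
After 'absent': normaliser = 0.75·0.0525 + 0.3·0.9055 + 0.75·0.0420; P(author P) ≈ 0.1150, P(author N) ≈ 0.7931, P(author K) ≈ 0.0920
After 'absent': normaliser = 0.75·0.1150 + 0.3·0.7931 + 0.75·0.0920; P(author P) ≈ 0.2193, P(author N) ≈ 0.6052, P(author K) ≈ 0.1755
After 'present': normaliser = 0.25·0.2193 + 0.7·0.6052 + 0.25·0.1755; P(author P) ≈ 0.1050, P(author N) ≈ 0.8111, P(author K) ≈ 0.0840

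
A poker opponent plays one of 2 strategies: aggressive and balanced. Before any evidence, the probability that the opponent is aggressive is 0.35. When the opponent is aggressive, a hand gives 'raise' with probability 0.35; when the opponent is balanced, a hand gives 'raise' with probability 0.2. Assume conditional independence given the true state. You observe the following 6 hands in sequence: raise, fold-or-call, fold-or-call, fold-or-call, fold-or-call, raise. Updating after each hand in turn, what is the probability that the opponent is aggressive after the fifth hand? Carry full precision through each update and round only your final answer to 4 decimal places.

0.2911

After 'raise': P(aggressive) = 0.35·0.3500 / (0.35·0.3500 + 0.2·0.6500) ≈ 0.4851
After 'fold-or-call': P(aggressive) = 0.65·0.4851 / (0.65·0.4851 + 0.8·0.5149) ≈ 0.4336
After 'fold-or-call': P(aggressive) = 0.65·0.4336 / (0.65·0.4336 + 0.8·0.5664) ≈ 0.3835
After 'fold-or-call': P(aggressive) = 0.65·0.3835 / (0.65·0.3835 + 0.8·0.6165) ≈ 0.3357
After 'fold-or-call': P(aggressive) = 0.65·0.3357 / (0.65·0.3357 + 0.8·0.6643) ≈ 0.2911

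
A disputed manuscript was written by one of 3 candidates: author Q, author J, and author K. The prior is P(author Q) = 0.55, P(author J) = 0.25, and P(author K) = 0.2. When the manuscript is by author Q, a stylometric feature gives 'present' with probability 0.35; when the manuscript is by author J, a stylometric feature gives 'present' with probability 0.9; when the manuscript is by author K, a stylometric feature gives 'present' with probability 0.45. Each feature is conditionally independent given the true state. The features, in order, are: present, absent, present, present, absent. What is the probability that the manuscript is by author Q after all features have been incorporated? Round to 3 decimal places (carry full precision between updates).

0.576

Each posterior becomes the prior for the next update.
After 'present': normaliser = 0.35·0.5500 + 0.9·0.2500 + 0.45·0.2000; P(author Q) ≈ 0.3793, P(author J) ≈ 0.4433, P(author K) ≈ 0.1773
After 'absent': normaliser = 0.65·0.3793 + 0.1·0.4433 + 0.55·0.1773; P(author Q) ≈ 0.6347, P(author J) ≈ 0.1141, P(author K) ≈ 0.2511
After 'present': normaliser = 0.35·0.6347 + 0.9·0.1141 + 0.45·0.2511; P(author Q) ≈ 0.5073, P(author J) ≈ 0.2346, P(author K) ≈ 0.2581
After 'present': normaliser = 0.35·0.5073 + 0.9·0.2346 + 0.45·0.2581; P(author Q) ≈ 0.3517, P(author J) ≈ 0.4182, P(author K) ≈ 0.2300
After 'absent': normaliser = 0.65·0.3517 + 0.1·0.4182 + 0.55·0.2300; P(author Q) ≈ 0.5759, P(author J) ≈ 0.1054, P(author K) ≈ 0.3187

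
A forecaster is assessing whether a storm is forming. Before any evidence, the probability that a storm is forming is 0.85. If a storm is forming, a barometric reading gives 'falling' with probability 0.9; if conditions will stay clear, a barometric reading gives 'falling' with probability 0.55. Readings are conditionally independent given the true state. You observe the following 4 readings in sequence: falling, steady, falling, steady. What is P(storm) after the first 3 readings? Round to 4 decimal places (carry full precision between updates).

After 'falling': P(storm) = 0.9·0.8500 / (0.9·0.8500 + 0.55·0.1500) ≈ 0.9027
After 'steady': P(storm) = 0.1·0.9027 / (0.1·0.9027 + 0.45·0.0973) ≈ 0.6733
After 'falling': P(storm) = 0.9·0.6733 / (0.9·0.6733 + 0.55·0.3267) ≈ 0.7713

0.7713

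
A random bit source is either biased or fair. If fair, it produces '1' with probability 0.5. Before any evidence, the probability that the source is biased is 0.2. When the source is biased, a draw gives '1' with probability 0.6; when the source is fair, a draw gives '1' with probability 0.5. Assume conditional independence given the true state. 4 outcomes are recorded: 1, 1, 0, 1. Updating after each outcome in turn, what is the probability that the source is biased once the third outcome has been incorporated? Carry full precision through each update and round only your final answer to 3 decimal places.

0.224

After '1': P(biased) = 0.6·0.2000 / (0.6·0.2000 + 0.5·0.8000) ≈ 0.2308
After '1': P(biased) = 0.6·0.2308 / (0.6·0.2308 + 0.5·0.7692) ≈ 0.2647
After '0': P(biased) = 0.4·0.2647 / (0.4·0.2647 + 0.5·0.7353) ≈ 0.2236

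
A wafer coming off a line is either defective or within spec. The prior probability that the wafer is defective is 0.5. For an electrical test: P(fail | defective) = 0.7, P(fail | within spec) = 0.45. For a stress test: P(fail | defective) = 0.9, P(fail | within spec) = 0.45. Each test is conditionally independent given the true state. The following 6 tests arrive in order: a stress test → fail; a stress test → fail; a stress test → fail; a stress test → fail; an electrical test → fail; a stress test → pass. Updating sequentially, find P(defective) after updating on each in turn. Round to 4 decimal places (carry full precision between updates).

0.8190

Each posterior becomes the prior for the next update.
After a stress test='fail': P(defective) = 0.9·0.5000 / (0.9·0.5000 + 0.45·0.5000) ≈ 0.6667
After a stress test='fail': P(defective) = 0.9·0.6667 / (0.9·0.6667 + 0.45·0.3333) ≈ 0.8000
After a stress test='fail': P(defective) = 0.9·0.8000 / (0.9·0.8000 + 0.45·0.2000) ≈ 0.8889
After a stress test='fail': P(defective) = 0.9·0.8889 / (0.9·0.8889 + 0.45·0.1111) ≈ 0.9412
After an electrical test='fail': P(defective) = 0.7·0.9412 / (0.7·0.9412 + 0.45·0.0588) ≈ 0.9614
After a stress test='pass': P(defective) = 0.1·0.9614 / (0.1·0.9614 + 0.55·0.0386) ≈ 0.8190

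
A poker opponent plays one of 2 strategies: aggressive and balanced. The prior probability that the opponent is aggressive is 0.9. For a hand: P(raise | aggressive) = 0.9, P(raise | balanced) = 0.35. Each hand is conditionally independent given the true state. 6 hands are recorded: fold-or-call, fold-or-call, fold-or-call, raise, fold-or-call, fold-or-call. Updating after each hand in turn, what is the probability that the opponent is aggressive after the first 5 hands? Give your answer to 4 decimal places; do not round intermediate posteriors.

After 'fold-or-call': P(aggressive) = 0.1·0.9000 / (0.1·0.9000 + 0.65·0.1000) ≈ 0.5806
After 'fold-or-call': P(aggressive) = 0.1·0.5806 / (0.1·0.5806 + 0.65·0.4194) ≈ 0.1756
After 'fold-or-call': P(aggressive) = 0.1·0.1756 / (0.1·0.1756 + 0.65·0.8244) ≈ 0.0317
After 'raise': P(aggressive) = 0.9·0.0317 / (0.9·0.0317 + 0.35·0.9683) ≈ 0.0777
After 'fold-or-call': P(aggressive) = 0.1·0.0777 / (0.1·0.0777 + 0.65·0.9223) ≈ 0.0128

0.0128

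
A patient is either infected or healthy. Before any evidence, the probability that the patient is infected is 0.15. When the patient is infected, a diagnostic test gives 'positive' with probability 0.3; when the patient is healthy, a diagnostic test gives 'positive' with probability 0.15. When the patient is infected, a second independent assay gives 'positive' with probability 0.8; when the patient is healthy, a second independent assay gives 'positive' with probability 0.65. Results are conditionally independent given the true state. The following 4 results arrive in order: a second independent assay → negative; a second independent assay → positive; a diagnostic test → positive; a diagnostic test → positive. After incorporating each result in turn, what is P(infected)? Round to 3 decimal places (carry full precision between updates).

0.332

Apply Bayes' rule sequentially, carrying P(infected) forward.
After a second independent assay='negative': P(infected) = 0.2·0.1500 / (0.2·0.1500 + 0.35·0.8500) ≈ 0.0916
After a second independent assay='positive': P(infected) = 0.8·0.0916 / (0.8·0.0916 + 0.65·0.9084) ≈ 0.1104
After a diagnostic test='positive': P(infected) = 0.3·0.1104 / (0.3·0.1104 + 0.15·0.8896) ≈ 0.1989
After a diagnostic test='positive': P(infected) = 0.3·0.1989 / (0.3·0.1989 + 0.15·0.8011) ≈ 0.3317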